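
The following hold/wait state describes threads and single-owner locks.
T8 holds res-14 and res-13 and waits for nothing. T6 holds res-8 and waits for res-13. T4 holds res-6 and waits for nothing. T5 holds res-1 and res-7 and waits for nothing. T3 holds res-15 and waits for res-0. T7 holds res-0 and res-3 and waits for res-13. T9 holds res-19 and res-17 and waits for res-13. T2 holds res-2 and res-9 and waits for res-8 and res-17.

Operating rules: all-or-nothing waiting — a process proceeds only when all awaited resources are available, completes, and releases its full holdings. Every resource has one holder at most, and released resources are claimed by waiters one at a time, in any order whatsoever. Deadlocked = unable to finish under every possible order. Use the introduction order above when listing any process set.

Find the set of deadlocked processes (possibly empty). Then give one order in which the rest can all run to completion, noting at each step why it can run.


Nothing here is deadlocked.
Key observation: there is no circular wait here — follow any chain and it reaches a process that is free to run now.
One completion order for the rest: T8, T6, T4, T5, T7, T3, T9, T2.
Verifying each step:
  T8: no waits; runs immediately, freeing res-14 and res-13
  T6 waits on res-13 — all released -> runs and releases res-8
  T4: no waits; runs immediately, freeing res-6
  T5: no waits; runs immediately, freeing res-1 and res-7
  T7 waits on res-13 — all released -> runs and releases res-0 and res-3
  T3 waits on res-0 — all released -> runs and releases res-15
  T9 waits on res-13 — all released -> runs and releases res-19 and res-17
  T2 waits on res-8 and res-17 — all released -> runs and releases res-2 and res-9


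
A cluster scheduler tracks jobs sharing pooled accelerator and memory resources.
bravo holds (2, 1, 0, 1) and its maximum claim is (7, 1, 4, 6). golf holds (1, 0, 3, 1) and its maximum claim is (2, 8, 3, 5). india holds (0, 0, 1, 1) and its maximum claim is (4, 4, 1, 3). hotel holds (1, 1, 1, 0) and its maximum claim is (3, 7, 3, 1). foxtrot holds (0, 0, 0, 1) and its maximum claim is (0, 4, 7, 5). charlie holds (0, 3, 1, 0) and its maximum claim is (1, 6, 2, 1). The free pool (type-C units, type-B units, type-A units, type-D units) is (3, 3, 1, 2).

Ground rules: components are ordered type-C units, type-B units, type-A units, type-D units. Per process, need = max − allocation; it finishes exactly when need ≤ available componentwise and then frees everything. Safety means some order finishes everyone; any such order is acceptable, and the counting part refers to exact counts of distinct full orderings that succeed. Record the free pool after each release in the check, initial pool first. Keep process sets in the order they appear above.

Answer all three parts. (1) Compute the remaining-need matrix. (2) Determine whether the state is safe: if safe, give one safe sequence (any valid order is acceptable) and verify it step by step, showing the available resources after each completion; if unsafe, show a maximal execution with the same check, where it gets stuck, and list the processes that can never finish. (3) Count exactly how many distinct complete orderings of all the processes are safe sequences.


(1) Remaining need (order type-C units, type-B units, type-A units, type-D units):
  bravo: (5, 0, 4, 5)
  golf: (1, 8, 0, 4)
  india: (4, 4, 0, 2)
  hotel: (2, 6, 2, 1)
  foxtrot: (0, 4, 7, 4)
  charlie: (1, 3, 1, 1)
(2) UNSAFE.
Key observation: after charlie, hotel, india complete, (4, 7, 4, 3) is the best the pool ever gets, yet each leftover process wants more type-D units.
A maximal execution: charlie, hotel, india — then nothing else fits. Check, step by step:
  pool = (3, 3, 1, 2)
  run charlie (needs (1, 3, 1, 1), free (3, 3, 1, 2)); after release of (0, 3, 1, 0) the pool is (3, 6, 2, 2)
  run hotel (needs (2, 6, 2, 1), free (3, 6, 2, 2)); after release of (1, 1, 1, 0) the pool is (4, 7, 3, 2)
  run india (needs (4, 4, 0, 2), free (4, 7, 3, 2)); after release of (0, 0, 1, 1) the pool is (4, 7, 4, 3)
  bravo cannot run: need (5, 0, 4, 5) vs free (4, 7, 4, 3) (insufficient type-C units and type-D units)
  golf cannot run: need (1, 8, 0, 4) vs free (4, 7, 4, 3) (insufficient type-B units and type-D units)
  foxtrot cannot run: need (0, 4, 7, 4) vs free (4, 7, 4, 3) (insufficient type-A units and type-D units)
Permanently blocked: bravo, golf and foxtrot.
(3) The exact count: 0 of the possible complete orderings are safe sequences.


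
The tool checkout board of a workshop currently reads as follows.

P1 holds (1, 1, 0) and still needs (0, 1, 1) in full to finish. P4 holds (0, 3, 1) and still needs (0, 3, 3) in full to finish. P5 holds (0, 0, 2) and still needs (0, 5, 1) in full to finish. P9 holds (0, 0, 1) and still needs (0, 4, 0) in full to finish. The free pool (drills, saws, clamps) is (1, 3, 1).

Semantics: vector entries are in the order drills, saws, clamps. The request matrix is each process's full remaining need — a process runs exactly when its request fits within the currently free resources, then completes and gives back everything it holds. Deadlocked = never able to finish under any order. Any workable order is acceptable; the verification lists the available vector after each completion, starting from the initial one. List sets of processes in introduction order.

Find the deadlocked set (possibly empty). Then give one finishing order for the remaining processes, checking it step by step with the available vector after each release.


Deadlocked set: P4 and P5.
Key observation: after P1, P9 the pool peaks at (2, 4, 2), and each blocked process is short somewhere: P4 on clamps; P5 on saws.
A valid finishing order for the others: P1, P9. Walking it through:
  pool = (1, 3, 1)
  P1 needs (0, 1, 1) <= (1, 3, 1) -> finishes; pool += (1, 1, 0) = (2, 4, 1)
  P9 needs (0, 4, 0) <= (2, 4, 1) -> finishes; pool += (0, 0, 1) = (2, 4, 2)
The blocked processes can never fit:
  blocked: P4 wants (0, 3, 3), pool (2, 4, 2) — not enough clamps
  blocked: P5 wants (0, 5, 1), pool (2, 4, 2) — not enough saws


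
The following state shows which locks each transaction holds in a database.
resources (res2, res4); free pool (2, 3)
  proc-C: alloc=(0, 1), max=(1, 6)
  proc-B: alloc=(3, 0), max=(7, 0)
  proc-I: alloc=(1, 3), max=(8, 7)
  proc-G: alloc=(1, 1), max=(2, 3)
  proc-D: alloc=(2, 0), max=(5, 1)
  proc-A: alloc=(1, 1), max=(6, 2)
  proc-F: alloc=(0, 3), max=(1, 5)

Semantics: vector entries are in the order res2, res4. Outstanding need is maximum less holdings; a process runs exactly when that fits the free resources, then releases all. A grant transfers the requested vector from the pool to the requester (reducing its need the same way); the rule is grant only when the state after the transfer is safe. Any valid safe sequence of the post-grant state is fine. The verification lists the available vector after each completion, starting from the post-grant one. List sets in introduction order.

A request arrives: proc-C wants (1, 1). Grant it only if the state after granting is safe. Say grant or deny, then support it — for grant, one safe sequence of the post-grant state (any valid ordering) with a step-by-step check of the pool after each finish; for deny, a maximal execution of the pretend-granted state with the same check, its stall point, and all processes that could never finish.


GRANT: granting preserves safety; a valid post-grant sequence is proc-F, proc-C, proc-G, proc-D, proc-B, proc-I, proc-A.
Key observation: post-grant, (1, 2) remains, and an order beginning with proc-F completes everyone.
Check on the post-grant state, step by step:
  pool = (1, 2)
  proc-F needs (1, 2) <= (1, 2) -> finishes; pool += (0, 3) = (1, 5)
  proc-C needs (0, 4) <= (1, 5) -> finishes; pool += (1, 2) = (2, 7)
  proc-G needs (1, 2) <= (2, 7) -> finishes; pool += (1, 1) = (3, 8)
  proc-D needs (3, 1) <= (3, 8) -> finishes; pool += (2, 0) = (5, 8)
  proc-B needs (4, 0) <= (5, 8) -> finishes; pool += (3, 0) = (8, 8)
  proc-I needs (7, 4) <= (8, 8) -> finishes; pool += (1, 3) = (9, 11)
  proc-A needs (5, 1) <= (9, 11) -> finishes; pool += (1, 1) = (10, 12)


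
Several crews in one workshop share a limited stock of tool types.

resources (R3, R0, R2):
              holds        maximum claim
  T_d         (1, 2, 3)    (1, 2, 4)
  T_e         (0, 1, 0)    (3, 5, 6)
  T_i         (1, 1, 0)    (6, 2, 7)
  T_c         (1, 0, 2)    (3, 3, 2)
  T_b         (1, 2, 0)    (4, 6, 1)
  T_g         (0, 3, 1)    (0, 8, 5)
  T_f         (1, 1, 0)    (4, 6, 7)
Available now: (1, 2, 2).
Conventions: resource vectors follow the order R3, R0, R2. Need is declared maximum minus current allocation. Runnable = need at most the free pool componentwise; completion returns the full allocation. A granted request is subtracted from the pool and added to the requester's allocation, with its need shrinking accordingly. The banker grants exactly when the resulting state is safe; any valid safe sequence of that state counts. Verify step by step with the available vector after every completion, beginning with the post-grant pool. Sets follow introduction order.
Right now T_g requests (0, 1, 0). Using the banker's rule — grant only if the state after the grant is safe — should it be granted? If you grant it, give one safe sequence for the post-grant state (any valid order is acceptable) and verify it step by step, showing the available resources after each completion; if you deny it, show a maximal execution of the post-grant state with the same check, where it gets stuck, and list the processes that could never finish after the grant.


DENY — the pretend-granted state is unsafe.
Key observation: after T_d, T_c the pool peaks at (3, 3, 7), and each blocked process is short somewhere: T_e on R0; T_i on R3; T_b on R0; T_g on R0; T_f on R0.
On the post-grant state, T_d, T_c is a maximal run — nothing extends it. Step-by-step check:
  pool = (1, 1, 2)
  T_d needs (0, 0, 1) <= (1, 1, 2) -> finishes; pool += (1, 2, 3) = (2, 3, 5)
  T_c needs (2, 3, 0) <= (2, 3, 5) -> finishes; pool += (1, 0, 2) = (3, 3, 7)
  T_e still needs (3, 4, 6) but only (3, 3, 7) is free — short on R0
  T_i still needs (5, 1, 7) but only (3, 3, 7) is free — short on R3
  T_b still needs (3, 4, 1) but only (3, 3, 7) is free — short on R0
  T_g still needs (0, 4, 4) but only (3, 3, 7) is free — short on R0
  T_f still needs (3, 5, 7) but only (3, 3, 7) is free — short on R0
Processes that could never finish after the grant: T_e, T_i, T_b, T_g and T_f.


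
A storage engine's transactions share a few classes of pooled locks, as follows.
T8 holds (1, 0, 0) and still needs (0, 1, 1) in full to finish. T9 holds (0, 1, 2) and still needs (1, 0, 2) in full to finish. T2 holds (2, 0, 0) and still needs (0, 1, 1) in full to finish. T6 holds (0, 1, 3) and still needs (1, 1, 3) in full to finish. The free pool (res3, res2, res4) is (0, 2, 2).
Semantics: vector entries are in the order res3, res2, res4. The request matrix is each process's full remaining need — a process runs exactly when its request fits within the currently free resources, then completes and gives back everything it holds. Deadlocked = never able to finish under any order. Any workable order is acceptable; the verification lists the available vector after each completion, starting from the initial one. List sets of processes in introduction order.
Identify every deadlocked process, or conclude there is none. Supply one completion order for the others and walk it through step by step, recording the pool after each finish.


Nothing here is deadlocked.
Key observation: T2 leads a chain of completions in which each release enables another process.
A valid finishing order for the others: T2, T9, T6, T8. Check, step by step:
  pool = (0, 2, 2)
  T2: need (0, 1, 1) fits (0, 2, 2); releases (2, 0, 0), pool now (2, 2, 2)
  T9: need (1, 0, 2) fits (2, 2, 2); releases (0, 1, 2), pool now (2, 3, 4)
  T6: need (1, 1, 3) fits (2, 3, 4); releases (0, 1, 3), pool now (2, 4, 7)
  T8: need (0, 1, 1) fits (2, 4, 7); releases (1, 0, 0), pool now (3, 4, 7)


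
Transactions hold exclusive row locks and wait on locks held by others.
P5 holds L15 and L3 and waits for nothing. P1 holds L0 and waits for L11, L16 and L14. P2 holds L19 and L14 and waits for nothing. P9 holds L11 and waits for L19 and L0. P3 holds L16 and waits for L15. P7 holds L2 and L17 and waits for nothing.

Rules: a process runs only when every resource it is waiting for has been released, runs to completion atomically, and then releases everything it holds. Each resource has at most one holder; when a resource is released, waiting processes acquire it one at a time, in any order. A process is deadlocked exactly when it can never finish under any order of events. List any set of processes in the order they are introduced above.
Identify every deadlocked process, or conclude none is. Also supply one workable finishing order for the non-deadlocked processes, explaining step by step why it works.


Deadlocked: P1 and P9.
Key observation: along P1 -> P9 -> P1, each member waits on what the next one holds — a deadlock; no other process is dragged down with it.
A valid finishing order for the others: P2, P5, P7, P3.
Verifying each step:
  P2 waits on nothing -> runs at once and releases L19 and L14
  P5 waits on nothing -> runs at once and releases L15 and L3
  P7 waits on nothing -> runs at once and releases L2 and L17
  P3: everything it awaited (L15) is free; runs, freeing L16


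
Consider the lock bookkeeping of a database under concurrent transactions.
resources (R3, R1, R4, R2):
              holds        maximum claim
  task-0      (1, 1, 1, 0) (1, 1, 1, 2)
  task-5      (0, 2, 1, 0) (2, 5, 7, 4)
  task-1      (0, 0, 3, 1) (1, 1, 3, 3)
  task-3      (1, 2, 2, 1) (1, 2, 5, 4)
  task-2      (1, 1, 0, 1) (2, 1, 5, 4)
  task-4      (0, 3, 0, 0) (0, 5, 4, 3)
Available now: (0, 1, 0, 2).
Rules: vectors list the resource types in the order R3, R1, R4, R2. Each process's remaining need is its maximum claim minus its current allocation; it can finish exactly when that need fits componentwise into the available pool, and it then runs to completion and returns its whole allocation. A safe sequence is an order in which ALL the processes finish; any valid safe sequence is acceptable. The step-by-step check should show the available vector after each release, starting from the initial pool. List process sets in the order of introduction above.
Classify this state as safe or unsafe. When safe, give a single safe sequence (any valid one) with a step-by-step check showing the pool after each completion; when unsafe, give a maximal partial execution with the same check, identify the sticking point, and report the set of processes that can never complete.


The state is SAFE; one workable sequence: task-0, task-1, task-3, task-4, task-5, task-2.
Key observation: task-0 is the earliest step where a requested resource binds exactly: need (0, 0, 0, 2), pool (0, 1, 0, 2) at its turn.
Walking it through:
  pool = (0, 1, 0, 2)
  run task-0 (needs (0, 0, 0, 2), free (0, 1, 0, 2)); after release of (1, 1, 1, 0) the pool is (1, 2, 1, 2)
  run task-1 (needs (1, 1, 0, 2), free (1, 2, 1, 2)); after release of (0, 0, 3, 1) the pool is (1, 2, 4, 3)
  run task-3 (needs (0, 0, 3, 3), free (1, 2, 4, 3)); after release of (1, 2, 2, 1) the pool is (2, 4, 6, 4)
  run task-4 (needs (0, 2, 4, 3), free (2, 4, 6, 4)); after release of (0, 3, 0, 0) the pool is (2, 7, 6, 4)
  run task-5 (needs (2, 3, 6, 4), free (2, 7, 6, 4)); after release of (0, 2, 1, 0) the pool is (2, 9, 7, 4)
  run task-2 (needs (1, 0, 5, 3), free (2, 9, 7, 4)); after release of (1, 1, 0, 1) the pool is (3, 10, 7, 5)


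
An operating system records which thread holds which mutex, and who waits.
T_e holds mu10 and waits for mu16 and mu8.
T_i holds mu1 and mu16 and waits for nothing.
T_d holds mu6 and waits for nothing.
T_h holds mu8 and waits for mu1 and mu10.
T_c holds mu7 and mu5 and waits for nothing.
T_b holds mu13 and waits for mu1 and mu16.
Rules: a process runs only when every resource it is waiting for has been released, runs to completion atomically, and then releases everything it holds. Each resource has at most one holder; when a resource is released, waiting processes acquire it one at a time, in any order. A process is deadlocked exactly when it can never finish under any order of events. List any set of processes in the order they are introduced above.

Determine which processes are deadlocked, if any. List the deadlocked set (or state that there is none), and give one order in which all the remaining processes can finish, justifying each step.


The deadlocked set is T_e and T_h.
Key observation: T_e -> T_h -> T_e is a circular wait — nothing in it can go first; no other process is dragged down with it.
One completion order for the rest: T_c, T_d, T_i, T_b.
Step-by-step check:
  run T_c (it waits on nothing); releases mu7 and mu5
  run T_d (it waits on nothing); releases mu6
  run T_i (it waits on nothing); releases mu1 and mu16
  T_b: everything it awaited (mu1 and mu16) is free; runs, freeing mu13


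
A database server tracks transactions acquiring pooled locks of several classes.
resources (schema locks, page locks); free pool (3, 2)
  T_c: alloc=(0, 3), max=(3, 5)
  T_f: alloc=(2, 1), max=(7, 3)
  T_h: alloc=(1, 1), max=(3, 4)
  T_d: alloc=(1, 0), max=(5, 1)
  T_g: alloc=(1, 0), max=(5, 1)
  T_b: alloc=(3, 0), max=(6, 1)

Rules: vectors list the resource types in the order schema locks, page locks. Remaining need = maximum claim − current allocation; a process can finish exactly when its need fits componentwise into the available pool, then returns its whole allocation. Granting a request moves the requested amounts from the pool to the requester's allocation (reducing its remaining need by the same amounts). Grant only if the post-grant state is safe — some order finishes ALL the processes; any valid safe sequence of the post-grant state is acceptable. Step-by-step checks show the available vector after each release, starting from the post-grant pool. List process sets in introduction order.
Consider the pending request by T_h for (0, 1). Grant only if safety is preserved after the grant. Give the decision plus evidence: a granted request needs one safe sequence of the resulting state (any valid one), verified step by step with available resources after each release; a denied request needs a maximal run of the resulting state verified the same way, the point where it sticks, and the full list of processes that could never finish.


DENY — the pretend-granted state is unsafe.
Key observation: the pool after T_b, T_g, T_d is (8, 1); every surviving request exceeds it in page locks, so progress ends there.
On the post-grant state, T_b, T_g, T_d is a maximal run — nothing extends it. Walking it through:
  pool = (3, 1)
  T_b needs (3, 1) <= (3, 1) -> finishes; pool += (3, 0) = (6, 1)
  T_g needs (4, 1) <= (6, 1) -> finishes; pool += (1, 0) = (7, 1)
  T_d needs (4, 1) <= (7, 1) -> finishes; pool += (1, 0) = (8, 1)
  T_c still needs (3, 2) but only (8, 1) is free — short on page locks
  T_f still needs (5, 2) but only (8, 1) is free — short on page locks
  T_h still needs (2, 2) but only (8, 1) is free — short on page locks
Post-grant, the permanently blocked set is T_c, T_f and T_h.


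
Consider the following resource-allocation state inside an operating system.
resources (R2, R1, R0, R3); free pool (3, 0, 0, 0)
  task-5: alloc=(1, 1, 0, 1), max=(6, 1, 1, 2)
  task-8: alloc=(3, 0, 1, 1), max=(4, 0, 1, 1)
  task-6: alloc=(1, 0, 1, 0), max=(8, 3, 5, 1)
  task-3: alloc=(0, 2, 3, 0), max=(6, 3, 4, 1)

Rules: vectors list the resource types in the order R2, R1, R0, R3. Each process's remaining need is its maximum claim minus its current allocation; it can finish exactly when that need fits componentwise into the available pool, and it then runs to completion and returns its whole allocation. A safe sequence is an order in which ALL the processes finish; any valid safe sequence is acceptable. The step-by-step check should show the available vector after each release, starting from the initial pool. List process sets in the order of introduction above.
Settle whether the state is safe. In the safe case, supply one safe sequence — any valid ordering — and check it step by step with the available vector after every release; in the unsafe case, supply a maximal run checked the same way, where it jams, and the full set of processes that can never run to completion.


SAFE — a valid safe sequence is task-8, task-5, task-3, task-6.
Key observation: reading the order forward, task-5 is the first process whose need (5, 0, 1, 1) meets the free pool (6, 0, 1, 1) exactly on a resource it requests.
Step-by-step check:
  pool = (3, 0, 0, 0)
  run task-8 (needs (1, 0, 0, 0), free (3, 0, 0, 0)); after release of (3, 0, 1, 1) the pool is (6, 0, 1, 1)
  run task-5 (needs (5, 0, 1, 1), free (6, 0, 1, 1)); after release of (1, 1, 0, 1) the pool is (7, 1, 1, 2)
  run task-3 (needs (6, 1, 1, 1), free (7, 1, 1, 2)); after release of (0, 2, 3, 0) the pool is (7, 3, 4, 2)
  run task-6 (needs (7, 3, 4, 1), free (7, 3, 4, 2)); after release of (1, 0, 1, 0) the pool is (8, 3, 5, 2)


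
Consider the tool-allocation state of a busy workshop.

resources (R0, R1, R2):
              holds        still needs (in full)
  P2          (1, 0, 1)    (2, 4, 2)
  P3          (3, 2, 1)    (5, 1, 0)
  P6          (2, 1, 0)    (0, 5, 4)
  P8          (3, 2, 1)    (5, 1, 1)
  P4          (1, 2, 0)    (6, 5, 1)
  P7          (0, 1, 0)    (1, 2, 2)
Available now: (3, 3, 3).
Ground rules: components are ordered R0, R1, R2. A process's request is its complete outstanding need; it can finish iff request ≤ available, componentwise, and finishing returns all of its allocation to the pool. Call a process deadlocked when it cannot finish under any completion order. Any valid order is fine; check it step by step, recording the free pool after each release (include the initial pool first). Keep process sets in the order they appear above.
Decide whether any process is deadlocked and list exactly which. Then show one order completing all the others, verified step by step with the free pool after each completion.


Deadlocked set: P3, P6, P8 and P4.
Key observation: after P7, P2 the pool peaks at (4, 4, 4), and each blocked process is short somewhere: P3 on R0; P6 on R1; P8 on R0; P4 on R0, R1.
A valid finishing order for the others: P7, P2. Walking it through:
  pool = (3, 3, 3)
  P7: need (1, 2, 2) fits (3, 3, 3); releases (0, 1, 0), pool now (3, 4, 3)
  P2: need (2, 4, 2) fits (3, 4, 3); releases (1, 0, 1), pool now (4, 4, 4)
None of the blocked processes ever fits:
  P3 cannot run: need (5, 1, 0) vs free (4, 4, 4) (insufficient R0)
  P6 cannot run: need (0, 5, 4) vs free (4, 4, 4) (insufficient R1)
  P8 cannot run: need (5, 1, 1) vs free (4, 4, 4) (insufficient R0)
  P4 cannot run: need (6, 5, 1) vs free (4, 4, 4) (insufficient R0 and R1)


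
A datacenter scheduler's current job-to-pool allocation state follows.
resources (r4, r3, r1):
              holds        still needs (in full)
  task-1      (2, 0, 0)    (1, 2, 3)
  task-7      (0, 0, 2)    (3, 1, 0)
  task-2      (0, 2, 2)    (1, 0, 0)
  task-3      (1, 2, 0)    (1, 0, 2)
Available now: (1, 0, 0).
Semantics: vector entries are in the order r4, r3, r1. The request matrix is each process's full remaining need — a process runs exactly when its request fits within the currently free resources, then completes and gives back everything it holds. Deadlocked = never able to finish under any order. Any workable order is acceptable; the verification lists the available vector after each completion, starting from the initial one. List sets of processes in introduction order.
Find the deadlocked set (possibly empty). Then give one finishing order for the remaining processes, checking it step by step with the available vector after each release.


Deadlocked set: task-1 and task-7.
Key observation: after task-2, task-3 the pool peaks at (2, 4, 2), and each blocked process is short somewhere: task-1 on r1; task-7 on r4.
A valid finishing order for the others: task-2, task-3. Walking it through:
  pool = (1, 0, 0)
  task-2: need (1, 0, 0) fits (1, 0, 0); releases (0, 2, 2), pool now (1, 2, 2)
  task-3: need (1, 0, 2) fits (1, 2, 2); releases (1, 2, 0), pool now (2, 4, 2)
The stuck group stays short no matter what:
  blocked: task-1 wants (1, 2, 3), pool (2, 4, 2) — not enough r1
  blocked: task-7 wants (3, 1, 0), pool (2, 4, 2) — not enough r4


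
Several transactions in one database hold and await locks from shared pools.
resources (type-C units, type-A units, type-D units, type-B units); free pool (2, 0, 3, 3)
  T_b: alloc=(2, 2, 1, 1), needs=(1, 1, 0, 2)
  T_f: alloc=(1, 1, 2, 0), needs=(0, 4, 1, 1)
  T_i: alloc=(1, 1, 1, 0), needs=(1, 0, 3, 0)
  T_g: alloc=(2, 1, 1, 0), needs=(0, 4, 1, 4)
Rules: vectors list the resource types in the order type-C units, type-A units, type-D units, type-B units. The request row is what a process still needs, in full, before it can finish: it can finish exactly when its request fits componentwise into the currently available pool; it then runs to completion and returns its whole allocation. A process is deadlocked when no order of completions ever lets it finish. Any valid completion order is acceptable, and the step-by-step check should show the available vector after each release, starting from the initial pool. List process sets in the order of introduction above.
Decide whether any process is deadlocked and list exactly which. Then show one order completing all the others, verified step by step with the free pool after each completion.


Deadlocked set: T_f and T_g.
Key observation: type-A units is the bottleneck — with T_i, T_b done the pool holds (5, 3, 5, 4), short of every remaining need.
The rest can finish in the order T_i, T_b. Verifying each step:
  pool = (2, 0, 3, 3)
  T_i needs (1, 0, 3, 0) <= (2, 0, 3, 3) -> finishes; pool += (1, 1, 1, 0) = (3, 1, 4, 3)
  T_b needs (1, 1, 0, 2) <= (3, 1, 4, 3) -> finishes; pool += (2, 2, 1, 1) = (5, 3, 5, 4)
The blocked processes can never fit:
  T_f cannot run: need (0, 4, 1, 1) vs free (5, 3, 5, 4) (insufficient type-A units)
  T_g cannot run: need (0, 4, 1, 4) vs free (5, 3, 5, 4) (insufficient type-A units)


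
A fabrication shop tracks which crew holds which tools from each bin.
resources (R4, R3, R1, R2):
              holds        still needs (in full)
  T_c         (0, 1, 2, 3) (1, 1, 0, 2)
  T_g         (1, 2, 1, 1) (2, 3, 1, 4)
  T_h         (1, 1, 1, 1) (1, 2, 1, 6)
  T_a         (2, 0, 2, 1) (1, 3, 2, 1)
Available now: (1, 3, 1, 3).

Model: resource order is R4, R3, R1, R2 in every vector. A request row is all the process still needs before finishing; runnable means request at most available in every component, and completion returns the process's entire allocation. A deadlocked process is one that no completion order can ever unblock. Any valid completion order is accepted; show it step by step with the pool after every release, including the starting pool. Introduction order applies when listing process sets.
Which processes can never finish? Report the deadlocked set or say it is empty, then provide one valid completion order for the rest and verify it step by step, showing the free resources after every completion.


No process is deadlocked.
Key observation: T_c fits the free pool immediately, and its release cascades until everyone finishes.
One completion order for the rest: T_c, T_a, T_h, T_g. Step-by-step check:
  pool = (1, 3, 1, 3)
  T_c needs (1, 1, 0, 2) <= (1, 3, 1, 3) -> finishes; pool += (0, 1, 2, 3) = (1, 4, 3, 6)
  T_a needs (1, 3, 2, 1) <= (1, 4, 3, 6) -> finishes; pool += (2, 0, 2, 1) = (3, 4, 5, 7)
  T_h needs (1, 2, 1, 6) <= (3, 4, 5, 7) -> finishes; pool += (1, 1, 1, 1) = (4, 5, 6, 8)
  T_g needs (2, 3, 1, 4) <= (4, 5, 6, 8) -> finishes; pool += (1, 2, 1, 1) = (5, 7, 7, 9)


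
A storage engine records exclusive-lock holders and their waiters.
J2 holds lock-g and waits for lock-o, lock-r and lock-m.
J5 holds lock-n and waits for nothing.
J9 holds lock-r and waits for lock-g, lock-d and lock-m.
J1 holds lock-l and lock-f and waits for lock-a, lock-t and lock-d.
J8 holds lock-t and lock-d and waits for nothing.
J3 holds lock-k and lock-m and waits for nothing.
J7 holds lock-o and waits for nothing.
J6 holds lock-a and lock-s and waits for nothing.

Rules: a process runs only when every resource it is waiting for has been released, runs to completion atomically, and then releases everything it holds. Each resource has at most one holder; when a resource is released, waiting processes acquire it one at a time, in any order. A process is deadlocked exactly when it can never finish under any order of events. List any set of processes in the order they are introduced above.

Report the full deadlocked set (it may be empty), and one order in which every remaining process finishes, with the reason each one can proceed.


The deadlocked set is J2 and J9.
Key observation: nobody on the ring J2 -> J9 -> J2 can start until another member finishes, which never happens; no other process is dragged down with it.
One completion order for the rest: J8, J6, J5, J3, J1, J7.
Check, step by step:
  run J8 (it waits on nothing); releases lock-t and lock-d
  run J6 (it waits on nothing); releases lock-a and lock-s
  run J5 (it waits on nothing); releases lock-n
  run J3 (it waits on nothing); releases lock-k and lock-m
  run J1 (all its waits — lock-a, lock-t and lock-d — are resolved); releases lock-l and lock-f
  run J7 (it waits on nothing); releases lock-o


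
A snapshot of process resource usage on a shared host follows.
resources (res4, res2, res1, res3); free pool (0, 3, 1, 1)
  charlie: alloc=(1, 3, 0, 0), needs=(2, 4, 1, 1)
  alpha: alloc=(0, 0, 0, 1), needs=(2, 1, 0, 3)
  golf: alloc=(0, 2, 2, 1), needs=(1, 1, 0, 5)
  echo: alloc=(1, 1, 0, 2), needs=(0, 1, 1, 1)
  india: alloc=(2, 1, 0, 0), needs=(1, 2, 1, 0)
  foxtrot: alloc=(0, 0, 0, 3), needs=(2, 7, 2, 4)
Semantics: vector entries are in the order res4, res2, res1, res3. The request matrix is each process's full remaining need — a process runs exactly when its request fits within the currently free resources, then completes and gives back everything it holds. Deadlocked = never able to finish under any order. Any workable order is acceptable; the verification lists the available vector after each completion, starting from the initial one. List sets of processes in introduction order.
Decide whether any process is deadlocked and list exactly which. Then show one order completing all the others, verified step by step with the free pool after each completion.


Deadlocked: golf and foxtrot.
Key observation: after echo, india, charlie, alpha the pool peaks at (4, 8, 1, 4), and each blocked process is short somewhere: golf on res3; foxtrot on res1.
A valid finishing order for the others: echo, india, charlie, alpha. Check, step by step:
  pool = (0, 3, 1, 1)
  run echo (needs (0, 1, 1, 1), free (0, 3, 1, 1)); after release of (1, 1, 0, 2) the pool is (1, 4, 1, 3)
  run india (needs (1, 2, 1, 0), free (1, 4, 1, 3)); after release of (2, 1, 0, 0) the pool is (3, 5, 1, 3)
  run charlie (needs (2, 4, 1, 1), free (3, 5, 1, 3)); after release of (1, 3, 0, 0) the pool is (4, 8, 1, 3)
  run alpha (needs (2, 1, 0, 3), free (4, 8, 1, 3)); after release of (0, 0, 0, 1) the pool is (4, 8, 1, 4)
None of the blocked processes ever fits:
  golf still needs (1, 1, 0, 5) but only (4, 8, 1, 4) is free — short on res3
  foxtrot still needs (2, 7, 2, 4) but only (4, 8, 1, 4) is free — short on res1


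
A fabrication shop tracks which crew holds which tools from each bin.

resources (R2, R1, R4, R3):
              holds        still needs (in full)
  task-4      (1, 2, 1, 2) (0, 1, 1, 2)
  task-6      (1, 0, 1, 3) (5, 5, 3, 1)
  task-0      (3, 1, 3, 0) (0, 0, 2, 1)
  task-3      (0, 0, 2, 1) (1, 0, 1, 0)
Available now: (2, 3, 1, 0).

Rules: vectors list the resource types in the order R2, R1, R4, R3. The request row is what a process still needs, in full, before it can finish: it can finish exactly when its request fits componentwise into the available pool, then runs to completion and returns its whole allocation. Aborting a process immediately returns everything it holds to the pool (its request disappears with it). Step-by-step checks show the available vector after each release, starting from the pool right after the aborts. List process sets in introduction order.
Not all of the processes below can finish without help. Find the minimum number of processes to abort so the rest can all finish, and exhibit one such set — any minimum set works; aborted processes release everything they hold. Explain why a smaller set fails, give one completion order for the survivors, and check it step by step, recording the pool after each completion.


Minimum abort set: task-4.
Key observation: task-6 had no path to completion before; after the abort of task-4 ((1, 2, 1, 2) returned), step 3 is where it fits.
Why nothing smaller works: aborting no one leaves the state deadlocked as given.
Survivors finish in the order: task-3, task-0, task-6. Verifying each step (pool after the aborts first):
  pool = (3, 5, 2, 2)
  task-3: need (1, 0, 1, 0) fits (3, 5, 2, 2); releases (0, 0, 2, 1), pool now (3, 5, 4, 3)
  task-0: need (0, 0, 2, 1) fits (3, 5, 4, 3); releases (3, 1, 3, 0), pool now (6, 6, 7, 3)
  task-6: need (5, 5, 3, 1) fits (6, 6, 7, 3); releases (1, 0, 1, 3), pool now (7, 6, 8, 6)


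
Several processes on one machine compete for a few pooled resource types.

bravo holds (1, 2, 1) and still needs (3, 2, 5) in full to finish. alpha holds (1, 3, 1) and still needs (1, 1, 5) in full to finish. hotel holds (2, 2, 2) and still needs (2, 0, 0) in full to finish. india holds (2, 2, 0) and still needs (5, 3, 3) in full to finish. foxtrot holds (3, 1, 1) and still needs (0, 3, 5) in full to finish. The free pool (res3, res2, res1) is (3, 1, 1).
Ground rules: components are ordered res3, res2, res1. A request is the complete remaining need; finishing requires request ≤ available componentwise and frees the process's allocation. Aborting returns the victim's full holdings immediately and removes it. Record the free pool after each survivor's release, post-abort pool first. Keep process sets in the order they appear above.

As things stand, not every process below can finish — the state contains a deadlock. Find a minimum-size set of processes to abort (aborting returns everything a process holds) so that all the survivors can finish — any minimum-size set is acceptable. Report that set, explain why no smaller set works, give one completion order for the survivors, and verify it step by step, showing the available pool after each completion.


Abort alpha and foxtrot.
Key observation: bravo could never have finished before the abort; with (4, 4, 2) returned by alpha and foxtrot, it fits at step 2.
Why nothing smaller works — every single abort fails: bravo alone leaves alpha blocked (short on res1); alpha alone leaves bravo blocked (short on res1); hotel alone leaves bravo blocked (short on res1); india alone leaves bravo blocked (short on res1); foxtrot alone leaves bravo blocked (short on res1).
Survivors finish in the order: hotel, bravo, india. Check, step by step (pool after the aborts first):
  pool = (7, 5, 3)
  run hotel (needs (2, 0, 0), free (7, 5, 3)); after release of (2, 2, 2) the pool is (9, 7, 5)
  run bravo (needs (3, 2, 5), free (9, 7, 5)); after release of (1, 2, 1) the pool is (10, 9, 6)
  run india (needs (5, 3, 3), free (10, 9, 6)); after release of (2, 2, 0) the pool is (12, 11, 6)


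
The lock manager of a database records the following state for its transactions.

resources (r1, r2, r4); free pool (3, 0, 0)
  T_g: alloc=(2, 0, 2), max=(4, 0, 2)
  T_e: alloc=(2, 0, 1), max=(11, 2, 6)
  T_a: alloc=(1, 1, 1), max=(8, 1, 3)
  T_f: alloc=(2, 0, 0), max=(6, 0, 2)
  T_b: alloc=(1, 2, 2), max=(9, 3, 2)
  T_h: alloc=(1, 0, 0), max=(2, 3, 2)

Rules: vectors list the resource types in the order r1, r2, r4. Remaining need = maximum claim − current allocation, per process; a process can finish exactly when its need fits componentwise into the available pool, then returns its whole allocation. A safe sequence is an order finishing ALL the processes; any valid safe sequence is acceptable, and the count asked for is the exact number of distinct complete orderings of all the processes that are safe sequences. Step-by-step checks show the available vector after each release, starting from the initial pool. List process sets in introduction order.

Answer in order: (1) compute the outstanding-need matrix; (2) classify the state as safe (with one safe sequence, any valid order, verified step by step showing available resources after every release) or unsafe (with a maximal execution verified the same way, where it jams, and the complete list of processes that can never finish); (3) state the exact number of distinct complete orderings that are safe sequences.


(1) Outstanding need per process (order r1, r2, r4):
  T_g: (2, 0, 0)
  T_e: (9, 2, 5)
  T_a: (7, 0, 2)
  T_f: (4, 0, 2)
  T_b: (8, 1, 0)
  T_h: (1, 3, 2)
(2) SAFE, for example via the order T_g, T_f, T_a, T_b, T_e, T_h.
Key observation: reading the order forward, T_f is the first process whose need (4, 0, 2) meets the free pool (5, 0, 2) exactly on a resource it requests.
Step-by-step check:
  pool = (3, 0, 0)
  T_g: need (2, 0, 0) fits (3, 0, 0); releases (2, 0, 2), pool now (5, 0, 2)
  T_f: need (4, 0, 2) fits (5, 0, 2); releases (2, 0, 0), pool now (7, 0, 2)
  T_a: need (7, 0, 2) fits (7, 0, 2); releases (1, 1, 1), pool now (8, 1, 3)
  T_b: need (8, 1, 0) fits (8, 1, 3); releases (1, 2, 2), pool now (9, 3, 5)
  T_e: need (9, 2, 5) fits (9, 3, 5); releases (2, 0, 1), pool now (11, 3, 6)
  T_h: need (1, 3, 2) fits (11, 3, 6); releases (1, 0, 0), pool now (12, 3, 6)
(3) Exactly 2 of the possible complete orderings are safe sequences.


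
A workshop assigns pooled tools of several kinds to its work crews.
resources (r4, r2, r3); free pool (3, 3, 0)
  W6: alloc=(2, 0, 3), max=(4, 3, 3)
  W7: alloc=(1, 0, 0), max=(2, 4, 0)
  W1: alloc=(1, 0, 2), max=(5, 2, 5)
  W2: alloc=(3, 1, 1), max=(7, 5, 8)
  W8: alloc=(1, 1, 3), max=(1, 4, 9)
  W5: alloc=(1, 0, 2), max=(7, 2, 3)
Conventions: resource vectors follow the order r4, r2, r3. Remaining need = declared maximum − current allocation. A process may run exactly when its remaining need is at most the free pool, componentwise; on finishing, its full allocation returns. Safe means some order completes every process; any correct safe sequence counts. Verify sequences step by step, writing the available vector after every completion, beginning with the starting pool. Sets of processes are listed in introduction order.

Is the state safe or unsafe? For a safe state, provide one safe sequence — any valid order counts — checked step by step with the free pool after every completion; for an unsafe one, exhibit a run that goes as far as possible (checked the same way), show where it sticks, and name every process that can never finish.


SAFE. One safe sequence: W6, W1, W5, W8, W2, W7.
Key observation: W6 is the earliest step where a requested resource binds exactly: need (2, 3, 0), pool (3, 3, 0) at its turn.
Step-by-step check:
  pool = (3, 3, 0)
  W6: need (2, 3, 0) fits (3, 3, 0); releases (2, 0, 3), pool now (5, 3, 3)
  W1: need (4, 2, 3) fits (5, 3, 3); releases (1, 0, 2), pool now (6, 3, 5)
  W5: need (6, 2, 1) fits (6, 3, 5); releases (1, 0, 2), pool now (7, 3, 7)
  W8: need (0, 3, 6) fits (7, 3, 7); releases (1, 1, 3), pool now (8, 4, 10)
  W2: need (4, 4, 7) fits (8, 4, 10); releases (3, 1, 1), pool now (11, 5, 11)
  W7: need (1, 4, 0) fits (11, 5, 11); releases (1, 0, 0), pool now (12, 5, 11)


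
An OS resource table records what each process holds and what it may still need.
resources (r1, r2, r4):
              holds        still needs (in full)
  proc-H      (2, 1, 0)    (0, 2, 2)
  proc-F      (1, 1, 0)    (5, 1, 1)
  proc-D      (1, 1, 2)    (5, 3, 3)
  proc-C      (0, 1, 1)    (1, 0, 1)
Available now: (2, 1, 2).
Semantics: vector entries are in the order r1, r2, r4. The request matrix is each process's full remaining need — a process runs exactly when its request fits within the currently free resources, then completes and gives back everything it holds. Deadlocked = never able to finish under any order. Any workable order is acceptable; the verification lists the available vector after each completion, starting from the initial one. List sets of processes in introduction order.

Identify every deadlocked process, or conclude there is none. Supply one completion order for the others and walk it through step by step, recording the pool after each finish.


The deadlocked set is proc-F and proc-D.
Key observation: proc-C, proc-H can finish, but then (4, 3, 3) is all there is, and the blocked group's r1 demands exceed it.
A valid finishing order for the others: proc-C, proc-H. Check, step by step:
  pool = (2, 1, 2)
  proc-C: need (1, 0, 1) fits (2, 1, 2); releases (0, 1, 1), pool now (2, 2, 3)
  proc-H: need (0, 2, 2) fits (2, 2, 3); releases (2, 1, 0), pool now (4, 3, 3)
The blocked processes can never fit:
  proc-F cannot run: need (5, 1, 1) vs free (4, 3, 3) (insufficient r1)
  proc-D cannot run: need (5, 3, 3) vs free (4, 3, 3) (insufficient r1)
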